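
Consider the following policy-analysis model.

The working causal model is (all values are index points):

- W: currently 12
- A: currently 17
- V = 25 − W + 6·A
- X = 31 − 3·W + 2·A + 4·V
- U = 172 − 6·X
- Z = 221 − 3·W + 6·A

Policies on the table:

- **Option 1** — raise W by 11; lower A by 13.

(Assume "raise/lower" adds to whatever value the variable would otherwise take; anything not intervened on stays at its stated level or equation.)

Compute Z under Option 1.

176

Option 1 (W + 11, A − 13):
  W = 12 + 11 = 23
  A = 17 − 13 = 4
  Z = 221 − 3·23 + 6·4 = 176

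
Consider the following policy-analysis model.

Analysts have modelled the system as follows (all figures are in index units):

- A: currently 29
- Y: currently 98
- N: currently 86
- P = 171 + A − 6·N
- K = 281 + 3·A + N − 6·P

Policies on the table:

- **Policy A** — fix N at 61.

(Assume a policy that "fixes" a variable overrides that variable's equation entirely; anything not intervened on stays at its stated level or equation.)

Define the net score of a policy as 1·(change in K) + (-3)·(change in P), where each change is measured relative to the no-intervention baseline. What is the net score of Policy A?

-1375

Baseline:
  A = 29
  N = 86
  P = 171 + 29 − 6·86 = -316
  K = 281 + 3·29 + 86 − 6·(-316) = 2350
Policy A (N := 61):
  A = 29
  N = 61
  P = 171 + 29 − 6·61 = -166
  K = 281 + 3·29 + 61 − 6·(-166) = 1425
ΔK = 1425 − 2350 = -925; ΔP = -166 − (-316) = 150
Score = 1·(-925) + (-3)·150 = -1375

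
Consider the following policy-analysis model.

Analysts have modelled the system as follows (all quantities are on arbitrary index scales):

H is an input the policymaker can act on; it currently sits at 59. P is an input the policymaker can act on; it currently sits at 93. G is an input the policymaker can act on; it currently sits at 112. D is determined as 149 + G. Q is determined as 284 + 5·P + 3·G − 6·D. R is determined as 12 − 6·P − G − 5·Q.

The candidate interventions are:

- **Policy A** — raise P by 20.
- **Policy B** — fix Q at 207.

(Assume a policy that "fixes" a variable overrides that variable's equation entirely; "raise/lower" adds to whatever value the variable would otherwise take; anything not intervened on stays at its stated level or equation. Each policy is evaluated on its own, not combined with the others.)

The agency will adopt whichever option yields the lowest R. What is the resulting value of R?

-1693

Policy A (P + 20):
  P = 93 + 20 = 113
  G = 112
  D = 149 + 112 = 261
  Q = 284 + 5·113 + 3·112 − 6·261 = -381
  R = 12 − 6·113 − 112 − 5·(-381) = 1127
Policy B (Q := 207):
  P = 93
  G = 112
  D = 149 + 112 = 261
  Q = 207
  R = 12 − 6·93 − 112 − 5·207 = -1693
Comparing — Policy A: R=1127, Policy B: R=-1693. Lowest is -1693 (Policy B).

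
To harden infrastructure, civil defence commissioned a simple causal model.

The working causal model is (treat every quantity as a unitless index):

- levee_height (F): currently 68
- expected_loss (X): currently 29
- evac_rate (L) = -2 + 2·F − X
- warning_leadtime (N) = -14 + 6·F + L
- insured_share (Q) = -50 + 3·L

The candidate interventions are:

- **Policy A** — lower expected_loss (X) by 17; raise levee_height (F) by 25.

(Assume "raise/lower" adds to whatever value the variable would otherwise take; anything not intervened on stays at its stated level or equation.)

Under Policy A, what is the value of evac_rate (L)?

Policy A (X − 17, F + 25):
  F = 68 + 25 = 93
  X = 29 − 17 = 12
  L = -2 + 2·93 − 12 = 172

172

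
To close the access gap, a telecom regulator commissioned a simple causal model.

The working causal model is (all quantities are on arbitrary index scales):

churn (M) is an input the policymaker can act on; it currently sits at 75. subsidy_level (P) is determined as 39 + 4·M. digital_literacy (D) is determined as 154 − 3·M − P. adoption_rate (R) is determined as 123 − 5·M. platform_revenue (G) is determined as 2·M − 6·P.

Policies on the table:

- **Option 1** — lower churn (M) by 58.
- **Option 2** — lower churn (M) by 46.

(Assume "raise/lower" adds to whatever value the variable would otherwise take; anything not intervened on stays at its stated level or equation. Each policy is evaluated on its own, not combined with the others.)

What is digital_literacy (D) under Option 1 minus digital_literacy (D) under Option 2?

Option 1 (M − 58):
  M = 75 − 58 = 17
  P = 39 + 4·17 = 107
  D = 154 − 3·17 − 107 = -4
Option 2 (M − 46):
  M = 75 − 46 = 29
  P = 39 + 4·29 = 155
  D = 154 − 3·29 − 155 = -88
D: -4 − (-88) = 84

84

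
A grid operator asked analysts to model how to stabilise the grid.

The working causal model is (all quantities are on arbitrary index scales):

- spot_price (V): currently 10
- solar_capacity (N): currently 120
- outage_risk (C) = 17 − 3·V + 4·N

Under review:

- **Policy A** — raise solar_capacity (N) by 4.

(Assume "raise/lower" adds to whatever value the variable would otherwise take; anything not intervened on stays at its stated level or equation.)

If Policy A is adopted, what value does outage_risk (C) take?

Policy A (N + 4):
  V = 10
  N = 120 + 4 = 124
  C = 17 − 3·10 + 4·124 = 483

483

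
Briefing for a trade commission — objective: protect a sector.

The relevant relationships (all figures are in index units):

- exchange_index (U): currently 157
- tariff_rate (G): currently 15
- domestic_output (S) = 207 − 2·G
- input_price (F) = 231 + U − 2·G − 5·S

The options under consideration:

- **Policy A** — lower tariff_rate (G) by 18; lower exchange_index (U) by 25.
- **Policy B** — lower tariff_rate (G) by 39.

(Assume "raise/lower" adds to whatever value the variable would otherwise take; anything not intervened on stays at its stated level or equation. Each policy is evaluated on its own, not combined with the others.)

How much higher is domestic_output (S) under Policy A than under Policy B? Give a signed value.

Policy A (G − 18, U − 25):
  G = 15 − 18 = -3
  S = 207 − 2·(-3) = 213
Policy B (G − 39):
  G = 15 − 39 = -24
  S = 207 − 2·(-24) = 255
S: 213 − 255 = -42

-42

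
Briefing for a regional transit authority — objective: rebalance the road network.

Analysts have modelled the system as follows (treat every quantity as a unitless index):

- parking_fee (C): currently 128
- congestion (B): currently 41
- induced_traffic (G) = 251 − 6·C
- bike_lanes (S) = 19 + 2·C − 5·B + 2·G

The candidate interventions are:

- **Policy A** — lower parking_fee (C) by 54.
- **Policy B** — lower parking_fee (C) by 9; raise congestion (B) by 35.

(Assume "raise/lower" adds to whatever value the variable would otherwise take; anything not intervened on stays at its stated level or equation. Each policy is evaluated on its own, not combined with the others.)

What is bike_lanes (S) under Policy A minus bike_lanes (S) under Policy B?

Policy A (C − 54):
  C = 128 − 54 = 74
  B = 41
  G = 251 − 6·74 = -193
  S = 19 + 2·74 − 5·41 + 2·(-193) = -424
Policy B (C − 9, B + 35):
  C = 128 − 9 = 119
  B = 41 + 35 = 76
  G = 251 − 6·119 = -463
  S = 19 + 2·119 − 5·76 + 2·(-463) = -1049
S: -424 − (-1049) = 625

625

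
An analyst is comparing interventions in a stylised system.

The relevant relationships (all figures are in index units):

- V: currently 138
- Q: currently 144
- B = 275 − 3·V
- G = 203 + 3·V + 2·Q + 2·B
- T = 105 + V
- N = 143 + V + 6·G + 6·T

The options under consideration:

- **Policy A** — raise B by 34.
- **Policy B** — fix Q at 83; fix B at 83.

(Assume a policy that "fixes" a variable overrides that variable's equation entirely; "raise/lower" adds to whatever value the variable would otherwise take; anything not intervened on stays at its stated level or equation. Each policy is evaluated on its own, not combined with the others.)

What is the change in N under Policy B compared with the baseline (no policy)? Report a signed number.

Baseline:
  V = 138
  Q = 144
  B = 275 − 3·138 = -139
  G = 203 + 3·138 + 2·144 + 2·(-139) = 627
  T = 105 + 138 = 243
  N = 143 + 138 + 6·627 + 6·243 = 5501
Policy B (Q := 83, B := 83):
  V = 138
  Q = 83
  B = 83
  G = 203 + 3·138 + 2·83 + 2·83 = 949
  T = 105 + 138 = 243
  N = 143 + 138 + 6·949 + 6·243 = 7433
Change in N: 7433 − 5501 = 1932

1932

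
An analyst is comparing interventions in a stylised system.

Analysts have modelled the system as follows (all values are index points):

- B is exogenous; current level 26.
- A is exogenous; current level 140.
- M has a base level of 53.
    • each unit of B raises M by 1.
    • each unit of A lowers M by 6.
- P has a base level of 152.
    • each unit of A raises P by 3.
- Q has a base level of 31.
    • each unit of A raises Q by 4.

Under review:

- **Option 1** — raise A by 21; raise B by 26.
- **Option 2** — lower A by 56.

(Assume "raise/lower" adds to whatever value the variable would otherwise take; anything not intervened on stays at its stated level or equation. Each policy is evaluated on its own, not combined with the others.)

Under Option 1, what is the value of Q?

Option 1 (A + 21, B + 26):
  A = 140 + 21 = 161
  Q = 31 + 4·161 = 675

675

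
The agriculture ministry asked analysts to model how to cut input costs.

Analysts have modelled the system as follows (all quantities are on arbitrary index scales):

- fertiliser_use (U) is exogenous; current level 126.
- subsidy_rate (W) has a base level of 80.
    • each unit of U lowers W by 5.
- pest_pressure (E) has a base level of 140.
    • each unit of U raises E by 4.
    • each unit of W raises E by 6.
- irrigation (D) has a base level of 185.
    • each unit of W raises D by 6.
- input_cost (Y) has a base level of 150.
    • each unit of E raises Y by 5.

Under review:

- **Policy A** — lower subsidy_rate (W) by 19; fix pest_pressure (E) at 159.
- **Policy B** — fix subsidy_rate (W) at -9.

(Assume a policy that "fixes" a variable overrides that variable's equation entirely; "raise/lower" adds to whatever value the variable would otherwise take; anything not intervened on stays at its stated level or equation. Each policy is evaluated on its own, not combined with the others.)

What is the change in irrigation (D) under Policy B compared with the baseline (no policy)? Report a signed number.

3246

Baseline:
  U = 126
  W = 80 − 5·126 = -550
  D = 185 + 6·(-550) = -3115
Policy B (W := -9):
  U = 126
  W = -9
  D = 185 + 6·(-9) = 131
Change in D: 131 − (-3115) = 3246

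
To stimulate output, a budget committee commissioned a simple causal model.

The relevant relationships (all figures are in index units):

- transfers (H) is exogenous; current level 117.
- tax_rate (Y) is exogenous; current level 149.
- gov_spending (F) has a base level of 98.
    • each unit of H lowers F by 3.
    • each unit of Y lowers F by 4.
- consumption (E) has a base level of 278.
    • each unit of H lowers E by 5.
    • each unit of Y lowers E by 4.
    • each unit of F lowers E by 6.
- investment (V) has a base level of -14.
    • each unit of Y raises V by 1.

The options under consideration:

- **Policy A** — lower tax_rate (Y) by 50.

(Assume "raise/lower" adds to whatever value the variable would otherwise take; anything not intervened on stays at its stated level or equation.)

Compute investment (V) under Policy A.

85

Policy A (Y − 50):
  Y = 149 − 50 = 99
  V = -14 + 99 = 85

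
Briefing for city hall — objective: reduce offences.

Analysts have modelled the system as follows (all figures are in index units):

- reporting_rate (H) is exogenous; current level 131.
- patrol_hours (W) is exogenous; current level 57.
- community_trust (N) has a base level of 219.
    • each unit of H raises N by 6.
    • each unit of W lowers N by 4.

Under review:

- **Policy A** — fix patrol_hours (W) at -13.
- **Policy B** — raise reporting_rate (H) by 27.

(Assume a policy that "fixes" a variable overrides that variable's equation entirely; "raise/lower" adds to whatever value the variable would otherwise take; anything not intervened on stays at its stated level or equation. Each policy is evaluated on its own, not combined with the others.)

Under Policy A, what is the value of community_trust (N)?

Policy A (W := -13):
  H = 131
  W = -13
  N = 219 + 6·131 − 4·(-13) = 1057

1057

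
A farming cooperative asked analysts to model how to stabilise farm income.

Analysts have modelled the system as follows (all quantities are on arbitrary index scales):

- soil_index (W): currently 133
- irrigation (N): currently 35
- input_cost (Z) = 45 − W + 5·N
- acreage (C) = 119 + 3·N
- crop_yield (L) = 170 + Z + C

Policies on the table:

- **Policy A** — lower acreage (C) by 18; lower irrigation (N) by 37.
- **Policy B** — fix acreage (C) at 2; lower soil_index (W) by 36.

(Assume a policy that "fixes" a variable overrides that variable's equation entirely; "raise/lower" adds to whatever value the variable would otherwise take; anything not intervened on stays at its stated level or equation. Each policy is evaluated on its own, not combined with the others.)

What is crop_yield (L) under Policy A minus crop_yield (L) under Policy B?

Policy A (C − 18, N − 37):
  W = 133
  N = 35 − 37 = -2
  Z = 45 − 133 + 5·(-2) = -98
  C = 119 + 3·(-2) (−18 from intervention) = 95
  L = 170 + (-98) + 95 = 167
Policy B (C := 2, W − 36):
  W = 133 − 36 = 97
  N = 35
  Z = 45 − 97 + 5·35 = 123
  C = 2
  L = 170 + 123 + 2 = 295
L: 167 − 295 = -128

-128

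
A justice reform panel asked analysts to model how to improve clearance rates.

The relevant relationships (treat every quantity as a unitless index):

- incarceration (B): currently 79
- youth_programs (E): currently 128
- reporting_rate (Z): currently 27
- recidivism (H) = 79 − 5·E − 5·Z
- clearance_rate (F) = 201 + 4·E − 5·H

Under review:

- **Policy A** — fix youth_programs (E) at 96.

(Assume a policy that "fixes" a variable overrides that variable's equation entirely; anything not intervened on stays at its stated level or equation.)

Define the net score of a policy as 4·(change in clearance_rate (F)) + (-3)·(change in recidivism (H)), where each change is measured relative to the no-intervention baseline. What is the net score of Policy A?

-4192

Baseline:
  E = 128
  Z = 27
  H = 79 − 5·128 − 5·27 = -696
  F = 201 + 4·128 − 5·(-696) = 4193
Policy A (E := 96):
  E = 96
  Z = 27
  H = 79 − 5·96 − 5·27 = -536
  F = 201 + 4·96 − 5·(-536) = 3265
ΔF = 3265 − 4193 = -928; ΔH = -536 − (-696) = 160
Score = 4·(-928) + (-3)·160 = -4192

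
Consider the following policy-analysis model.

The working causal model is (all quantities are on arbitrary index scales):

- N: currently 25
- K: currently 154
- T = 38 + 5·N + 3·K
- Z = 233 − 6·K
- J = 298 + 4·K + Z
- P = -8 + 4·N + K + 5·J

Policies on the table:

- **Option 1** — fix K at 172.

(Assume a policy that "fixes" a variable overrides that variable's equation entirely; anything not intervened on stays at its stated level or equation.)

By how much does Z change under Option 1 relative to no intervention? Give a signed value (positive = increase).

Baseline:
  K = 154
  Z = 233 − 6·154 = -691
Option 1 (K := 172):
  K = 172
  Z = 233 − 6·172 = -799
Change in Z: -799 − (-691) = -108

-108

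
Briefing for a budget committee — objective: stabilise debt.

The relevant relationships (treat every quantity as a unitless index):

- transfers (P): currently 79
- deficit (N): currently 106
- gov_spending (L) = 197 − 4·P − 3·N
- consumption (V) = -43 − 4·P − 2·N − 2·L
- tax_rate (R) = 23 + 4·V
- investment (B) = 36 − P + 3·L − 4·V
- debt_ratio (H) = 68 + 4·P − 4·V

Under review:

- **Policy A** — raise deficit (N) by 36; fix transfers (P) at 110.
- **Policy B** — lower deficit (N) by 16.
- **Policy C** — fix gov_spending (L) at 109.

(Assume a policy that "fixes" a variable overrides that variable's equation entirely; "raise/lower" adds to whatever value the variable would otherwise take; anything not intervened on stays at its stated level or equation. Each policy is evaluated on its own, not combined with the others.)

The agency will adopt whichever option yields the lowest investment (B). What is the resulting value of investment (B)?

-4365

Policy A (N + 36, P := 110):
  P = 110
  N = 106 + 36 = 142
  L = 197 − 4·110 − 3·142 = -669
  V = -43 − 4·110 − 2·142 − 2·(-669) = 571
  B = 36 − 110 + 3·(-669) − 4·571 = -4365
Policy B (N − 16):
  P = 79
  N = 106 − 16 = 90
  L = 197 − 4·79 − 3·90 = -389
  V = -43 − 4·79 − 2·90 − 2·(-389) = 239
  B = 36 − 79 + 3·(-389) − 4·239 = -2166
Policy C (L := 109):
  P = 79
  N = 106
  L = 109
  V = -43 − 4·79 − 2·106 − 2·109 = -789
  B = 36 − 79 + 3·109 − 4·(-789) = 3440
Comparing — Policy A: B=-4365, Policy B: B=-2166, Policy C: B=3440. Lowest is -4365 (Policy A).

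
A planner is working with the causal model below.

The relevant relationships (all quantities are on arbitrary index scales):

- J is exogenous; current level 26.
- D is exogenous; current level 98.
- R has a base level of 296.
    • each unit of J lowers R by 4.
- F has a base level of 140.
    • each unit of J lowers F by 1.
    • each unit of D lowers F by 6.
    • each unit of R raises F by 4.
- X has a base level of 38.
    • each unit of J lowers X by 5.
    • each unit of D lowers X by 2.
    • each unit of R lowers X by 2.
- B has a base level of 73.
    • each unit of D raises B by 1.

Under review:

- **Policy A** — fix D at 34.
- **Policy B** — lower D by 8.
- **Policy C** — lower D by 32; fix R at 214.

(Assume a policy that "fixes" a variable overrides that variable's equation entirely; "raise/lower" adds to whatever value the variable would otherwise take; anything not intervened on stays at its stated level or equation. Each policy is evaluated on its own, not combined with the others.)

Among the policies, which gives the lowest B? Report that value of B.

107

Policy A (D := 34):
  D = 34
  B = 73 + 34 = 107
Policy B (D − 8):
  D = 98 − 8 = 90
  B = 73 + 90 = 163
Policy C (D − 32, R := 214):
  D = 98 − 32 = 66
  B = 73 + 66 = 139
Comparing — Policy A: B=107, Policy B: B=163, Policy C: B=139. Lowest is 107 (Policy A).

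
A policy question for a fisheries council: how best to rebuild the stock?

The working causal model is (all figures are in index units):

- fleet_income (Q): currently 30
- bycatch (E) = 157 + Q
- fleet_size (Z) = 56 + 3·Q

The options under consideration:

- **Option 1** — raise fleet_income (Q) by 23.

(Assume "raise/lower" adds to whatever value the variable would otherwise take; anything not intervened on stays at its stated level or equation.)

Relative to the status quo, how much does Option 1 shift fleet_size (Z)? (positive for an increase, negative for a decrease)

Baseline:
  Q = 30
  Z = 56 + 3·30 = 146
Option 1 (Q + 23):
  Q = 30 + 23 = 53
  Z = 56 + 3·53 = 215
Change in Z: 215 − 146 = 69

69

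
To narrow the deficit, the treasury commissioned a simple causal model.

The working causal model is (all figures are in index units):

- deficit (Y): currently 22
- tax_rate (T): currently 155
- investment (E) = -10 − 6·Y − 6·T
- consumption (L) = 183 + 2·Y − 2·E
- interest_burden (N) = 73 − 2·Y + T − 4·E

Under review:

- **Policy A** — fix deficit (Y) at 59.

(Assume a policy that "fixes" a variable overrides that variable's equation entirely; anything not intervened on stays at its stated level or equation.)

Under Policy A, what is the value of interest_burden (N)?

5286

Policy A (Y := 59):
  Y = 59
  T = 155
  E = -10 − 6·59 − 6·155 = -1294
  N = 73 − 2·59 + 155 − 4·(-1294) = 5286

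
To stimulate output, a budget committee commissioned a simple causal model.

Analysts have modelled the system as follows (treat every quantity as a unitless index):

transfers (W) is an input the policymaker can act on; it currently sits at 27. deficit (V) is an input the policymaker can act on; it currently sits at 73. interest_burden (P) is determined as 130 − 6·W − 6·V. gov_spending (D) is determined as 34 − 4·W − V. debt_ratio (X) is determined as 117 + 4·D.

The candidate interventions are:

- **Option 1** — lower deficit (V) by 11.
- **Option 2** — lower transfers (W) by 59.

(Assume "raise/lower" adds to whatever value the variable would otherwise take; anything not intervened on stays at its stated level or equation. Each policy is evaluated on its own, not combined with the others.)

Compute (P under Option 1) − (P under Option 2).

Option 1 (V − 11):
  W = 27
  V = 73 − 11 = 62
  P = 130 − 6·27 − 6·62 = -404
Option 2 (W − 59):
  W = 27 − 59 = -32
  V = 73
  P = 130 − 6·(-32) − 6·73 = -116
P: -404 − (-116) = -288

-288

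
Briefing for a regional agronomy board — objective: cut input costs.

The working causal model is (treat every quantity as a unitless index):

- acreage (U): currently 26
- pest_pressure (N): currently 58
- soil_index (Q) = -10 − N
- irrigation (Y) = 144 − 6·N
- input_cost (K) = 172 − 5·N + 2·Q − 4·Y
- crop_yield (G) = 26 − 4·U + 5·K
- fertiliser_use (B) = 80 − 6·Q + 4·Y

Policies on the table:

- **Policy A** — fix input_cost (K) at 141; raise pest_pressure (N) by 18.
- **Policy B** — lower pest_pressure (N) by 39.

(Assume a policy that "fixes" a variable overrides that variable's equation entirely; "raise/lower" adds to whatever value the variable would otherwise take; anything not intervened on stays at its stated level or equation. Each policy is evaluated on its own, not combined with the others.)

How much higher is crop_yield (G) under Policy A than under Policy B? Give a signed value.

1210

Policy A (K := 141, N + 18):
  U = 26
  N = 58 + 18 = 76
  Q = -10 − 76 = -86
  Y = 144 − 6·76 = -312
  K = 141
  G = 26 − 4·26 + 5·141 = 627
Policy B (N − 39):
  U = 26
  N = 58 − 39 = 19
  Q = -10 − 19 = -29
  Y = 144 − 6·19 = 30
  K = 172 − 5·19 + 2·(-29) − 4·30 = -101
  G = 26 − 4·26 + 5·(-101) = -583
G: 627 − (-583) = 1210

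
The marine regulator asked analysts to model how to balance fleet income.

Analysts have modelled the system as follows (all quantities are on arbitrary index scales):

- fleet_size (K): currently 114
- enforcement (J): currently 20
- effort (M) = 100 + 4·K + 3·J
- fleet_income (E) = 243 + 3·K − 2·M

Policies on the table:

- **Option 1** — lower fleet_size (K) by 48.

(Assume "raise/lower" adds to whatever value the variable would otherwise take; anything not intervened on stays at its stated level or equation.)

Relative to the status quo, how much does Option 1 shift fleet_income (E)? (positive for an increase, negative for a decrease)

Baseline:
  K = 114
  J = 20
  M = 100 + 4·114 + 3·20 = 616
  E = 243 + 3·114 − 2·616 = -647
Option 1 (K − 48):
  K = 114 − 48 = 66
  J = 20
  M = 100 + 4·66 + 3·20 = 424
  E = 243 + 3·66 − 2·424 = -407
Change in E: -407 − (-647) = 240

240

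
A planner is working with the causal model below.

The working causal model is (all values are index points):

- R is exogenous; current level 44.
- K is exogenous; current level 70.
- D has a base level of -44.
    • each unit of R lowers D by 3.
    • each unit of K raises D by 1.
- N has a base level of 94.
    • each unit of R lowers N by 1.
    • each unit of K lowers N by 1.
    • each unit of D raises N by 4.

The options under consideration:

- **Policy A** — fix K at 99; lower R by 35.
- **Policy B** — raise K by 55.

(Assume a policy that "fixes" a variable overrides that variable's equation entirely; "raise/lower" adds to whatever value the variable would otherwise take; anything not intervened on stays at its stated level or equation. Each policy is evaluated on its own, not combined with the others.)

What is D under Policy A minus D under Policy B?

79

Policy A (K := 99, R − 35):
  R = 44 − 35 = 9
  K = 99
  D = -44 − 3·9 + 99 = 28
Policy B (K + 55):
  R = 44
  K = 70 + 55 = 125
  D = -44 − 3·44 + 125 = -51
D: 28 − (-51) = 79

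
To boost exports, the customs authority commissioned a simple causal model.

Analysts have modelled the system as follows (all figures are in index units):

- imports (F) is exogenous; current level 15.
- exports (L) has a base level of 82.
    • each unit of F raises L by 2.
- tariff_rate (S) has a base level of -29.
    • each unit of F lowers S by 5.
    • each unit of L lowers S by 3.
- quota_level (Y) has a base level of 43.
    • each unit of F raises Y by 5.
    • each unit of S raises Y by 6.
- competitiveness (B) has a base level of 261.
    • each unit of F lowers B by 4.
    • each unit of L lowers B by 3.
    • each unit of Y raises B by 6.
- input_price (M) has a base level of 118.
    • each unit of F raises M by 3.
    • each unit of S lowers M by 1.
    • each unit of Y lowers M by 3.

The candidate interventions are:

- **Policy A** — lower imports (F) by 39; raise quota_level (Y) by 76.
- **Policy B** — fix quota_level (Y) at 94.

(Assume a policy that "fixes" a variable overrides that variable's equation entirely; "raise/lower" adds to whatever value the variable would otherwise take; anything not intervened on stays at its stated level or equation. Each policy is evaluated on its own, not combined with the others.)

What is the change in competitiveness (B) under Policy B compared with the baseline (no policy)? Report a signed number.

Baseline:
  F = 15
  L = 82 + 2·15 = 112
  S = -29 − 5·15 − 3·112 = -440
  Y = 43 + 5·15 + 6·(-440) = -2522
  B = 261 − 4·15 − 3·112 + 6·(-2522) = -15267
Policy B (Y := 94):
  F = 15
  L = 82 + 2·15 = 112
  S = -29 − 5·15 − 3·112 = -440
  Y = 94
  B = 261 − 4·15 − 3·112 + 6·94 = 429
Change in B: 429 − (-15267) = 15696

15696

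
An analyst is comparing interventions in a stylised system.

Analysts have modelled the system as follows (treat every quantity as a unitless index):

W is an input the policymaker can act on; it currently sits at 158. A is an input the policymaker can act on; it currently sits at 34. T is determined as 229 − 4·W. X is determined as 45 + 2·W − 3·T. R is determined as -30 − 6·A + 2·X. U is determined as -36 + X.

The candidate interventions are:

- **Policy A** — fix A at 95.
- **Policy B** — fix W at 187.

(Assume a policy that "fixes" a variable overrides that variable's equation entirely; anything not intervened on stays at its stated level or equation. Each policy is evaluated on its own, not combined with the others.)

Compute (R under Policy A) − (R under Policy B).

-1178

Policy A (A := 95):
  W = 158
  A = 95
  T = 229 − 4·158 = -403
  X = 45 + 2·158 − 3·(-403) = 1570
  R = -30 − 6·95 + 2·1570 = 2540
Policy B (W := 187):
  W = 187
  A = 34
  T = 229 − 4·187 = -519
  X = 45 + 2·187 − 3·(-519) = 1976
  R = -30 − 6·34 + 2·1976 = 3718
R: 2540 − 3718 = -1178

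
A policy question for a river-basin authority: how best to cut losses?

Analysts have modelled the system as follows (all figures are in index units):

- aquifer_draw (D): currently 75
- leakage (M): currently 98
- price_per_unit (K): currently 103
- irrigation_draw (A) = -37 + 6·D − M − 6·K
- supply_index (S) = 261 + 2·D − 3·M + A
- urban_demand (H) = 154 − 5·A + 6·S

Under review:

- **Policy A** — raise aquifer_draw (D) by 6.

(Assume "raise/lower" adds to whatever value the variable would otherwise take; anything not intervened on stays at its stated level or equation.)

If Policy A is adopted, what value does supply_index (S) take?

-138

Policy A (D + 6):
  D = 75 + 6 = 81
  M = 98
  K = 103
  A = -37 + 6·81 − 98 − 6·103 = -267
  S = 261 + 2·81 − 3·98 + (-267) = -138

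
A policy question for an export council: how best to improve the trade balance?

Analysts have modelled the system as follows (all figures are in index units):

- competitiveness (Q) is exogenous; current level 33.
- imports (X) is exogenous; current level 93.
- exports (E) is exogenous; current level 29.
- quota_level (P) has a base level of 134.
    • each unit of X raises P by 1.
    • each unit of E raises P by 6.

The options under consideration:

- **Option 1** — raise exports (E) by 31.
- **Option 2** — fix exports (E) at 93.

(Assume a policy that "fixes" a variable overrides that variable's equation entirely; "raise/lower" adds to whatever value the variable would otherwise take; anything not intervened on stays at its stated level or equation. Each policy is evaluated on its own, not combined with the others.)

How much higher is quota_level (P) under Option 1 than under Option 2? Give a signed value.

Option 1 (E + 31):
  X = 93
  E = 29 + 31 = 60
  P = 134 + 93 + 6·60 = 587
Option 2 (E := 93):
  X = 93
  E = 93
  P = 134 + 93 + 6·93 = 785
P: 587 − 785 = -198

-198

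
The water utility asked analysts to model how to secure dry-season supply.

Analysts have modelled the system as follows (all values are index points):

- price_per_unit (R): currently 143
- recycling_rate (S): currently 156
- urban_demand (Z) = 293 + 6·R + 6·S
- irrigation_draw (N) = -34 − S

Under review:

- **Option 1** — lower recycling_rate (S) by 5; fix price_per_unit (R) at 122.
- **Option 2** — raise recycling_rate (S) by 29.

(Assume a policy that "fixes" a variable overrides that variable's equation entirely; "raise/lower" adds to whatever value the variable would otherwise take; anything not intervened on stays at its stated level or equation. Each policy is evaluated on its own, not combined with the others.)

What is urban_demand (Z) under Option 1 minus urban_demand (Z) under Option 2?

Option 1 (S − 5, R := 122):
  R = 122
  S = 156 − 5 = 151
  Z = 293 + 6·122 + 6·151 = 1931
Option 2 (S + 29):
  R = 143
  S = 156 + 29 = 185
  Z = 293 + 6·143 + 6·185 = 2261
Z: 1931 − 2261 = -330

-330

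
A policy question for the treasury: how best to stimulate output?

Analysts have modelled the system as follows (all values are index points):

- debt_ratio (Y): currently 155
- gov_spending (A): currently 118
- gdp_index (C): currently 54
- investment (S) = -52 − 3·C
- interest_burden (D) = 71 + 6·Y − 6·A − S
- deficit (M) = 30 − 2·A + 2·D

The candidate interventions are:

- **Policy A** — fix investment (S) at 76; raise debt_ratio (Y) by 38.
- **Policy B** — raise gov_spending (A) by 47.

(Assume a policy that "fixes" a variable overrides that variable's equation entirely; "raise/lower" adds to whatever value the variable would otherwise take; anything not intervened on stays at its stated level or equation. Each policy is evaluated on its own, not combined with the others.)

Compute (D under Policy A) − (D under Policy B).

Policy A (S := 76, Y + 38):
  Y = 155 + 38 = 193
  A = 118
  C = 54
  S = 76
  D = 71 + 6·193 − 6·118 − 76 = 445
Policy B (A + 47):
  Y = 155
  A = 118 + 47 = 165
  C = 54
  S = -52 − 3·54 = -214
  D = 71 + 6·155 − 6·165 − (-214) = 225
D: 445 − 225 = 220

220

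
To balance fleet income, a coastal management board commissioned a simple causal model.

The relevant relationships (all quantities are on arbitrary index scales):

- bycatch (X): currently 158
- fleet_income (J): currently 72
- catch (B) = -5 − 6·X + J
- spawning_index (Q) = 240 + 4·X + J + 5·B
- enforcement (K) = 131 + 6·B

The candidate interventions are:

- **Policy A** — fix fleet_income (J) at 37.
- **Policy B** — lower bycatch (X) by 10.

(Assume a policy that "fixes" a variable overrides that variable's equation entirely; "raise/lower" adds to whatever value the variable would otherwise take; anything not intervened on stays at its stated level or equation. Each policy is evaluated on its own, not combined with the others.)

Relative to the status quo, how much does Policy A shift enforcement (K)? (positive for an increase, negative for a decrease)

-210

Baseline:
  X = 158
  J = 72
  B = -5 − 6·158 + 72 = -881
  K = 131 + 6·(-881) = -5155
Policy A (J := 37):
  X = 158
  J = 37
  B = -5 − 6·158 + 37 = -916
  K = 131 + 6·(-916) = -5365
Change in K: -5365 − (-5155) = -210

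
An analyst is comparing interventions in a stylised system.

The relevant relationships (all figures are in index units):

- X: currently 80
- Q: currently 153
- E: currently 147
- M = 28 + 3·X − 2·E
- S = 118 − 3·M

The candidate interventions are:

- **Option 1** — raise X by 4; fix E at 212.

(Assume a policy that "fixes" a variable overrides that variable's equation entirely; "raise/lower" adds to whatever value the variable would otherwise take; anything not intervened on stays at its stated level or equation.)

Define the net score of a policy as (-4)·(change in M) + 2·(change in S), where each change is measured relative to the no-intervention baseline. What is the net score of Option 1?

1180

Baseline:
  X = 80
  E = 147
  M = 28 + 3·80 − 2·147 = -26
  S = 118 − 3·(-26) = 196
Option 1 (X + 4, E := 212):
  X = 80 + 4 = 84
  E = 212
  M = 28 + 3·84 − 2·212 = -144
  S = 118 − 3·(-144) = 550
ΔM = -144 − (-26) = -118; ΔS = 550 − 196 = 354
Score = (-4)·(-118) + 2·354 = 1180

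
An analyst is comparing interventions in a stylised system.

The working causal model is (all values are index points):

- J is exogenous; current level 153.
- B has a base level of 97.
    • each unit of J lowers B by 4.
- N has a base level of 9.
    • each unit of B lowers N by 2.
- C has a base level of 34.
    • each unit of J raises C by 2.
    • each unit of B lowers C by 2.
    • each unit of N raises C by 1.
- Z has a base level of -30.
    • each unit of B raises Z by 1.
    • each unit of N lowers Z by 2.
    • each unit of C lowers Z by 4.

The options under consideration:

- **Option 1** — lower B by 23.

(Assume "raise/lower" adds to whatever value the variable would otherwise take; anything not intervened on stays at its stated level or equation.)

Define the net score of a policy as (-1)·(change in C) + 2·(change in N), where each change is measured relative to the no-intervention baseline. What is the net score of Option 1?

Baseline:
  J = 153
  B = 97 − 4·153 = -515
  N = 9 − 2·(-515) = 1039
  C = 34 + 2·153 − 2·(-515) + 1039 = 2409
Option 1 (B − 23):
  J = 153
  B = 97 − 4·153 (−23 from intervention) = -538
  N = 9 − 2·(-538) = 1085
  C = 34 + 2·153 − 2·(-538) + 1085 = 2501
ΔC = 2501 − 2409 = 92; ΔN = 1085 − 1039 = 46
Score = (-1)·92 + 2·46 = 0

0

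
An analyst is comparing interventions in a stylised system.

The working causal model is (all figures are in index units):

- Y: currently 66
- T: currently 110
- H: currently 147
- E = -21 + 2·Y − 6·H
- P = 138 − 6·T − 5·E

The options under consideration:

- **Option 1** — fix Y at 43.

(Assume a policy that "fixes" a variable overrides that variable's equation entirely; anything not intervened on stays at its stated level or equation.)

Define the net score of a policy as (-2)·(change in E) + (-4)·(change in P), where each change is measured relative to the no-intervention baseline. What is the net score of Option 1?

-828

Baseline:
  Y = 66
  T = 110
  H = 147
  E = -21 + 2·66 − 6·147 = -771
  P = 138 − 6·110 − 5·(-771) = 3333
Option 1 (Y := 43):
  Y = 43
  T = 110
  H = 147
  E = -21 + 2·43 − 6·147 = -817
  P = 138 − 6·110 − 5·(-817) = 3563
ΔE = -817 − (-771) = -46; ΔP = 3563 − 3333 = 230
Score = (-2)·(-46) + (-4)·230 = -828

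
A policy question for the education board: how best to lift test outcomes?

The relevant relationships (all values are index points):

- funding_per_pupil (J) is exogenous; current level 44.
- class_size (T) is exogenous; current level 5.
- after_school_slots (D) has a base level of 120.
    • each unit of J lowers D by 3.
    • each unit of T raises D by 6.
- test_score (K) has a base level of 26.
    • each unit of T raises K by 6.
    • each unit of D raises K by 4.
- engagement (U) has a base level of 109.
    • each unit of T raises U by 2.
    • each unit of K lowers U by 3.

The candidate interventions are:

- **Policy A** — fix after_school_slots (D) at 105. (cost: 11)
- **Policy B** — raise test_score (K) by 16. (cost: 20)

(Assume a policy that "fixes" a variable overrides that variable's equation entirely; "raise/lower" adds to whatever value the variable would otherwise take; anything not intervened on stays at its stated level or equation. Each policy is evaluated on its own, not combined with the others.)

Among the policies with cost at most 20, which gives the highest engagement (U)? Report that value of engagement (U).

-313

Policy A (D := 105):
  J = 44
  T = 5
  D = 105
  K = 26 + 6·5 + 4·105 = 476
  U = 109 + 2·5 − 3·476 = -1309
Policy B (K + 16):
  J = 44
  T = 5
  D = 120 − 3·44 + 6·5 = 18
  K = 26 + 6·5 + 4·18 (+16 from intervention) = 144
  U = 109 + 2·5 − 3·144 = -313
Comparing — Policy A: U=-1309, Policy B: U=-313. Highest is -313 (Policy B).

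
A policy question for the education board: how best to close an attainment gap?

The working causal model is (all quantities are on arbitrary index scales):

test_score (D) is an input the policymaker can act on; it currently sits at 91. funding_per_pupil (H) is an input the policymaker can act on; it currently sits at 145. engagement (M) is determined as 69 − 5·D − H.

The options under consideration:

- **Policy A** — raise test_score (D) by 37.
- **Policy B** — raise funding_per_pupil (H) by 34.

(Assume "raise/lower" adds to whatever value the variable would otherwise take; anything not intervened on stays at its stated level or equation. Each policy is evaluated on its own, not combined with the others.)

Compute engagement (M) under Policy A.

Policy A (D + 37):
  D = 91 + 37 = 128
  H = 145
  M = 69 − 5·128 − 145 = -716

-716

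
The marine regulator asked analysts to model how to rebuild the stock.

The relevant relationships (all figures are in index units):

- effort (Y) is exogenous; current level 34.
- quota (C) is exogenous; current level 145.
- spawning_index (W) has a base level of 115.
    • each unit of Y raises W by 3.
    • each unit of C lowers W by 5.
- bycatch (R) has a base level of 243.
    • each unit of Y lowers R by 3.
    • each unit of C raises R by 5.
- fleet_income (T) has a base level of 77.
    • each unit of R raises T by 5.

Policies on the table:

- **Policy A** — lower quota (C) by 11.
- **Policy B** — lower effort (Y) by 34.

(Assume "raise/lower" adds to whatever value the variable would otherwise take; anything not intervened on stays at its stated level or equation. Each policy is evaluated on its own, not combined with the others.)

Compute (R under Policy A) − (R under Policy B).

-157

Policy A (C − 11):
  Y = 34
  C = 145 − 11 = 134
  R = 243 − 3·34 + 5·134 = 811
Policy B (Y − 34):
  Y = 34 − 34 = 0
  C = 145
  R = 243 − 3·0 + 5·145 = 968
R: 811 − 968 = -157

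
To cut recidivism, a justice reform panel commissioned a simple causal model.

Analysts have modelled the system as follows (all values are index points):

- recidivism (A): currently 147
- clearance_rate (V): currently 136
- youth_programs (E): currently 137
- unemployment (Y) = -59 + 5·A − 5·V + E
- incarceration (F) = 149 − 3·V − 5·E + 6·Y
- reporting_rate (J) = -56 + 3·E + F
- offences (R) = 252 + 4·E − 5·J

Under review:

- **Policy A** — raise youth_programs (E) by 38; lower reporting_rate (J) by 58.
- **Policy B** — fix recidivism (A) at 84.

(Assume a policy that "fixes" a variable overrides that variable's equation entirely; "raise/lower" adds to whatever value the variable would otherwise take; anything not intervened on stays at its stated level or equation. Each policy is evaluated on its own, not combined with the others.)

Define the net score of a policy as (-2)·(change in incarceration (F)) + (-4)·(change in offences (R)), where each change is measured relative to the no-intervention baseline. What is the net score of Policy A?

1196

Baseline:
  A = 147
  V = 136
  E = 137
  Y = -59 + 5·147 − 5·136 + 137 = 133
  F = 149 − 3·136 − 5·137 + 6·133 = -146
  J = -56 + 3·137 + (-146) = 209
  R = 252 + 4·137 − 5·209 = -245
Policy A (E + 38, J − 58):
  A = 147
  V = 136
  E = 137 + 38 = 175
  Y = -59 + 5·147 − 5·136 + 175 = 171
  F = 149 − 3·136 − 5·175 + 6·171 = -108
  J = -56 + 3·175 + (-108) (−58 from intervention) = 303
  R = 252 + 4·175 − 5·303 = -563
ΔF = -108 − (-146) = 38; ΔR = -563 − (-245) = -318
Score = (-2)·38 + (-4)·(-318) = 1196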